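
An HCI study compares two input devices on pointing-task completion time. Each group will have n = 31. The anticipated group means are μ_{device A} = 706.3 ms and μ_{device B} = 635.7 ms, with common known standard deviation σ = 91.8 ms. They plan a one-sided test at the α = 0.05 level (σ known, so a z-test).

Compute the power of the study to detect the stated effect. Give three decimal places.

Standardized effect: d = |μ_{device A} − μ_{device B}| / σ = |706.3 − 635.7| / 91.8 = 0.7691
Noncentrality parameter: δ = d·√(n/2) = 0.7691 × √(31/2) = 3.0278
Critical value for a one-sided test at α = 0.05: z_α = 1.645.
Power = P(Z > 1.645 − δ) = Φ(1.383) = 0.9167.

Power ≈ 0.917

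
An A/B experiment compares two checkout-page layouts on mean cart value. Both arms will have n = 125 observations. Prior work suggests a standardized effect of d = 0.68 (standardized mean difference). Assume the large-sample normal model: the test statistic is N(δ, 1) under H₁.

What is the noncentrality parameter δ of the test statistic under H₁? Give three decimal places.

δ = d·√(n/2) = 0.68 × √(125/2) = 5.3759

δ ≈ 5.376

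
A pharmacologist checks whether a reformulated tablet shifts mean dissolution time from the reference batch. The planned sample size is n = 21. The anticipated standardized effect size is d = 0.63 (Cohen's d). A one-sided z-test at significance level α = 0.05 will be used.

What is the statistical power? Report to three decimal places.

Noncentrality parameter: δ = d·√n = 0.63 × √21 = 2.8870
One-sided α = 0.05 → critical value z_{0.05} = 1.645.
Power = P(Z > 1.645 − δ) = Φ(1.242) = 0.8929.

Power ≈ 0.893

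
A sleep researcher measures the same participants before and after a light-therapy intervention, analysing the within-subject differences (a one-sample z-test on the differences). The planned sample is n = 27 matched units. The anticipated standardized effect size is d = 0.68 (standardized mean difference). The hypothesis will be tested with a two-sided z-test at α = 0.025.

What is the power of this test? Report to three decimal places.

Noncentrality parameter: λ = d·√n = 0.68 × √27 = 3.5334
Two-sided α = 0.025 → critical value z_{0.0125} = 2.241.
Power = Φ(λ − 2.241) + Φ(−λ − 2.241) = Φ(1.292) + Φ(-5.775) = 0.9018 + 0.0000 = 0.9018.

Power ≈ 0.902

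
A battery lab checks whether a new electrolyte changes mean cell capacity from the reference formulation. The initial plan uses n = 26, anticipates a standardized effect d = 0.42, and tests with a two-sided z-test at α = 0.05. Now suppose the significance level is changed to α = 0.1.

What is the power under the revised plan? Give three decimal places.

Power ≈ 0.690

δ = d·√n = 0.42 × √26 = 2.1416 (unchanged). New critical value: z_{0.05} = 1.645.
Revised power = Φ(δ − 1.645) + Φ(−δ − 1.645) = Φ(0.497) + Φ(-3.786) = 0.6903 + 0.0001 = 0.6904.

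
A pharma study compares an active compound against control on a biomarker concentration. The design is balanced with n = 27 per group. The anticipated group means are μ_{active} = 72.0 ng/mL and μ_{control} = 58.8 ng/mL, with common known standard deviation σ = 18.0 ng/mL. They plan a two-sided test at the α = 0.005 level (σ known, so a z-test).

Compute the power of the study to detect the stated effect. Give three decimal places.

Standardized effect: d = |μ_{active} − μ_{control}| / σ = |72.0 − 58.8| / 18.0 = 0.7333
Noncentrality parameter: δ = d·√(n/2) = 0.7333 × √(27/2) = 2.6944
Critical value for a two-sided test at α = 0.005: z_{α/2} = 2.807.
Power = Φ(δ − 2.807) + Φ(−δ − 2.807) = Φ(-0.113) + Φ(-5.501) = 0.4552 + 0.0000 = 0.4552.

Power ≈ 0.455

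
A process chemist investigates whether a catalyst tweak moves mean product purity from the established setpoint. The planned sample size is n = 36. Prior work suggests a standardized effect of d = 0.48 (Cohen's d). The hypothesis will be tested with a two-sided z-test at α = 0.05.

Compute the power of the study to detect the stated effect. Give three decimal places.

Noncentrality parameter: δ = d·√n = 0.48 × √36 = 2.8800
Critical value for a two-sided test at α = 0.05: z_{α/2} = 1.960.
Power = Φ(δ − 1.960) + Φ(−δ − 1.960) = Φ(0.920) + Φ(-4.840) = 0.8212 + 0.0000 = 0.8212.

Power ≈ 0.821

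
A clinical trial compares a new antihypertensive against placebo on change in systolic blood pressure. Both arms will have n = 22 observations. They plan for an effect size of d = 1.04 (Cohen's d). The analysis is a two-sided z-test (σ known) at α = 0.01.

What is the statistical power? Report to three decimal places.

Noncentrality parameter: δ = d·√(n/2) = 1.04 × √(22/2) = 3.4493
Critical value for a two-sided test at α = 0.01: z_{α/2} = 2.576.
Power = Φ(δ − 2.576) + Φ(−δ − 2.576) = Φ(0.873) + Φ(-6.025) = 0.8088 + 0.0000 = 0.8088.

Power ≈ 0.809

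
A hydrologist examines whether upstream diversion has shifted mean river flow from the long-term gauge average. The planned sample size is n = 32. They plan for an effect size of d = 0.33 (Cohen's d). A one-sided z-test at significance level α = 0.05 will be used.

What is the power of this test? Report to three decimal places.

Noncentrality parameter: δ = d·√n = 0.33 × √32 = 1.8668
One-sided α = 0.05 → critical value z_{0.05} = 1.645.
Power = Φ(δ − 1.645) = Φ(0.222) = 0.5878.

Power ≈ 0.588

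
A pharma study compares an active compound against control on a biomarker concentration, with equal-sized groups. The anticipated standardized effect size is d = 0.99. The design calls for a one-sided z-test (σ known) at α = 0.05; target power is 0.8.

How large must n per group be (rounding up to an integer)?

For power 0.8 need Φ(δ − z_{0.05}) = 0.8, so δ = z_{0.05} + z_{0.20} = 1.645 + 0.842 = 2.486.
δ = d·√(n/2) ⇒ n = 2(δ/d)² = 2 × (2.486 / 0.99)² = 12.62.
Rounding up, n = 13 per group.

n = 13 per group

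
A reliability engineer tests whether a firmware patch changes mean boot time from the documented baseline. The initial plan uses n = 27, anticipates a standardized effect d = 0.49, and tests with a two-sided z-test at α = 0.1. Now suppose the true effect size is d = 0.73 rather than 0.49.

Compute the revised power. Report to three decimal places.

With d = 0.73: δ = d·√n = 0.73 × √27 = 3.7932. Critical value z_{0.05} = 1.645.
Revised power = Φ(δ − 1.645) + Φ(−δ − 1.645) = Φ(2.148) + Φ(-5.438) = 0.9842 + 0.0000 = 0.9842.

Power ≈ 0.984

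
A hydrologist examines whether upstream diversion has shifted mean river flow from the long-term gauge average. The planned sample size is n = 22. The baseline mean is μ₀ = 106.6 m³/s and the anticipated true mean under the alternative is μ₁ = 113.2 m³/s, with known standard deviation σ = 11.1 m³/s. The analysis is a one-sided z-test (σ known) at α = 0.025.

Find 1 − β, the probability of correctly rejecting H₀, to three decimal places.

Power ≈ 0.796

Standardized effect: d = |μ₁ − μ₀| / σ = |113.2 − 106.6| / 11.1 = 0.5946
Noncentrality parameter: δ = d·√n = 0.5946 × √22 = 2.7889
Critical value for a one-sided test at α = 0.025: z_α = 1.960.
Power = P(Z > 1.960 − δ) = Φ(0.829) = 0.7964.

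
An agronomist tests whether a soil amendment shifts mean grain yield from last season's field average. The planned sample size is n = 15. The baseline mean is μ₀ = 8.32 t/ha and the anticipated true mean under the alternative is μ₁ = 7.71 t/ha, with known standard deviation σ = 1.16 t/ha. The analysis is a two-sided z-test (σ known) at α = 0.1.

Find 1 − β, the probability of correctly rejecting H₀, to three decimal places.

Power ≈ 0.653

Standardized effect: d = |μ₁ − μ₀| / σ = |7.71 − 8.32| / 1.16 = 0.5259
Noncentrality parameter: δ = d·√n = 0.5259 × √15 = 2.0367
Two-sided α = 0.1 → critical value z_{0.05} = 1.645.
Power = Φ(δ − 1.645) + Φ(−δ − 1.645) = Φ(0.392) + Φ(-3.682) = 0.6524 + 0.0001 = 0.6525.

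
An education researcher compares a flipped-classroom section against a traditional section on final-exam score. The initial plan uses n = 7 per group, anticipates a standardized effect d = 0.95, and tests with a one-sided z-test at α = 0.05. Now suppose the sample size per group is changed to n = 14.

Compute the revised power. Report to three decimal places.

Power ≈ 0.807

With n = 14 per group: δ = d·√(n/2) = 0.95 × √(14/2) = 2.5135. Critical value z_{0.05} = 1.645.
Revised power = P(Z > 1.645 − δ) = Φ(0.869) = 0.8075.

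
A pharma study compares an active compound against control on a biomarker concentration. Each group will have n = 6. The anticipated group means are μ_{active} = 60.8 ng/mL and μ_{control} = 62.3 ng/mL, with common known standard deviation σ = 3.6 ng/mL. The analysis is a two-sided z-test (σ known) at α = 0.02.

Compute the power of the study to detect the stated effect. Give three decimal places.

Power ≈ 0.055

Standardized effect: d = |μ_{active} − μ_{control}| / σ = |60.8 − 62.3| / 3.6 = 0.4167
Noncentrality parameter: δ = d·√(n/2) = 0.4167 × √(6/2) = 0.7217
Critical value for a two-sided test at α = 0.02: z_{α/2} = 2.326.
Power = Φ(δ − 2.326) + Φ(−δ − 2.326) = Φ(-1.605) + Φ(-3.048) = 0.0543 + 0.0012 = 0.0554.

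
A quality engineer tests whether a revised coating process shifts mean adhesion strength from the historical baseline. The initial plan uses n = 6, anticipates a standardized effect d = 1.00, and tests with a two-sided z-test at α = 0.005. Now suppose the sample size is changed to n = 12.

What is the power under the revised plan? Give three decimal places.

With n = 12: δ = d·√n = 1.00 × √12 = 3.4641. Critical value z_{0.0025} = 2.807.
Revised power = Φ(δ − 2.807) + Φ(−δ − 2.807) = Φ(0.657) + Φ(-6.271) = 0.7444 + 0.0000 = 0.7444.

Power ≈ 0.744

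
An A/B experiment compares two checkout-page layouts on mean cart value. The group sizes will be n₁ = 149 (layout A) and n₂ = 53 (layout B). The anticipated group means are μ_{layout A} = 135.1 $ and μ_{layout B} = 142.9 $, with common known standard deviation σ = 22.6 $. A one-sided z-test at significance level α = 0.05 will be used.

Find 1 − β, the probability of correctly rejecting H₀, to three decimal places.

Power ≈ 0.696

Standardized effect: d = |μ_{layout A} − μ_{layout B}| / σ = |135.1 − 142.9| / 22.6 = 0.3451
Noncentrality parameter: δ = d / √(1/n₁ + 1/n₂) = 0.3451 / √(1/149 + 1/53) = 2.1580
Critical value for a one-sided test at α = 0.05: z_α = 1.645.
Power = Φ(δ − 1.645) = Φ(0.513) = 0.6961.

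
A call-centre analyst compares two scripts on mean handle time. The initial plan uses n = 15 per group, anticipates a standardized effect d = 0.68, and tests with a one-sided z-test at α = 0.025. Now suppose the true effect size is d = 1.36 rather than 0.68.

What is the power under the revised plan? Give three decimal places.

With d = 1.36: δ = d·√(n/2) = 1.36 × √(15/2) = 3.7245. Critical value z_{0.025} = 1.960.
Revised power = P(Z > 1.960 − δ) = Φ(1.765) = 0.9612.

Power ≈ 0.961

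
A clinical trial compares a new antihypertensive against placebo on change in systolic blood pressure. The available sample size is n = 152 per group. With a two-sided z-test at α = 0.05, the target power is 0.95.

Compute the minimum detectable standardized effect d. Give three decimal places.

d ≈ 0.414

Required noncentrality: δ = z_{0.025} + z_{0.05} = 1.960 + 1.645 = 3.605.
(Lower-tail contribution to power is negligible for δ > 0.)
δ = d·√(n/2) ⇒ d = δ/√(n/2) = 3.605/√(152/2) = 0.4135.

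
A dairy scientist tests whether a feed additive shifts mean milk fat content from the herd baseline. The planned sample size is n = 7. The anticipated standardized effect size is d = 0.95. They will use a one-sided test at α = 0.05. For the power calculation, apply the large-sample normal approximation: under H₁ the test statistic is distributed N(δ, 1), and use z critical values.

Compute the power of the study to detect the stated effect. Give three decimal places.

Noncentrality parameter: δ = d·√n = 0.95 × √7 = 2.5135
One-sided α = 0.05 → critical value z_{0.05} = 1.645.
Power = Φ(δ − 1.645) = Φ(0.869) = 0.8075.

Power ≈ 0.807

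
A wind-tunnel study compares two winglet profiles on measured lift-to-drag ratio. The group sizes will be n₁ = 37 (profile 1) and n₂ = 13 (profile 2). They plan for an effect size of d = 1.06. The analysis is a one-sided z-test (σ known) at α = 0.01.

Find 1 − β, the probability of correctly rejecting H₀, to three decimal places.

Power ≈ 0.832

Noncentrality parameter: λ = d / √(1/n₁ + 1/n₂) = 1.06 / √(1/37 + 1/13) = 3.2877
One-sided α = 0.01 → critical value z_{0.01} = 2.326.
Power = P(Z > 2.326 − λ) = Φ(0.961) = 0.8318.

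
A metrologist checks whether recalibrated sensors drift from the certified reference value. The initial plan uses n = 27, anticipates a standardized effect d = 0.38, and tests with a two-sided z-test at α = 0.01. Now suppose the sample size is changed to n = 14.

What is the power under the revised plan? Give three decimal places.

Power ≈ 0.124

With n = 14: δ = d·√n = 0.38 × √14 = 1.4218. Critical value z_{0.005} = 2.576.
Revised power = Φ(δ − 2.576) + Φ(−δ − 2.576) = Φ(-1.154) + Φ(-3.998) = 0.1243 + 0.0000 = 0.1243.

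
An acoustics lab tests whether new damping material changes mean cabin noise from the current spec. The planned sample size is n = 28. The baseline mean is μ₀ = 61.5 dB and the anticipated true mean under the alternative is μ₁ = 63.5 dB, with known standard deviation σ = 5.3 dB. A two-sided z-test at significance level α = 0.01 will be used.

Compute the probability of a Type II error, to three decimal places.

β ≈ 0.719

Standardized effect: d = |μ₁ − μ₀| / σ = |63.5 − 61.5| / 5.3 = 0.3774
Noncentrality parameter: δ = d·√n = 0.3774 × √28 = 1.9968
Critical value for a two-sided test at α = 0.01: z_{α/2} = 2.576.
Power = Φ(δ − 2.576) + Φ(−δ − 2.576) = Φ(-0.579) + Φ(-4.573) = 0.2813 + 0.0000 = 0.2813.
Type II error: β = 1 − power = 1 − 0.2813 = 0.7187.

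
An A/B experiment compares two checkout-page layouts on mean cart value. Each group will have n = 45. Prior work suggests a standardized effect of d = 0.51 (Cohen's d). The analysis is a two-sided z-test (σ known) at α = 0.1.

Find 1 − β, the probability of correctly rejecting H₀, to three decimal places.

Noncentrality parameter: δ = d·√(n/2) = 0.51 × √(45/2) = 2.4191
Critical value for a two-sided test at α = 0.1: z_{α/2} = 1.645.
Power = Φ(δ − 1.645) + Φ(−δ − 1.645) = Φ(0.774) + Φ(-4.064) = 0.7806 + 0.0000 = 0.7806.

Power ≈ 0.781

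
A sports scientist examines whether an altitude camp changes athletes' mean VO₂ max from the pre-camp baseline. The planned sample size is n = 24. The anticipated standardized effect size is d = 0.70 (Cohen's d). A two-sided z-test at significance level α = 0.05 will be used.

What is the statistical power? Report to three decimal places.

Power ≈ 0.929

Noncentrality parameter: δ = d·√n = 0.70 × √24 = 3.4293
Two-sided α = 0.05 → critical value z_{0.025} = 1.960.
Power = Φ(δ − 1.960) + Φ(−δ − 1.960) = Φ(1.469) + Φ(-5.389) = 0.9291 + 0.0000 = 0.9291.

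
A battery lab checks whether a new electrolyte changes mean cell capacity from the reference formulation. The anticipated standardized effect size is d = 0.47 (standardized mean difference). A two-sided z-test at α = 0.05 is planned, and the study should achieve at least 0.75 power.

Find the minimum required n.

n = 32

Set Φ(δ − 1.960) = 0.75; then δ − 1.960 = Φ⁻¹(0.75) = 0.674, giving δ = 2.634.
(Ignoring the negligible lower-tail rejection probability gives the usual closed-form inversion.)
δ = d·√n ⇒ n = (δ/d)² = (2.634 / 0.47)² = 31.42.
Rounding up, n = 32.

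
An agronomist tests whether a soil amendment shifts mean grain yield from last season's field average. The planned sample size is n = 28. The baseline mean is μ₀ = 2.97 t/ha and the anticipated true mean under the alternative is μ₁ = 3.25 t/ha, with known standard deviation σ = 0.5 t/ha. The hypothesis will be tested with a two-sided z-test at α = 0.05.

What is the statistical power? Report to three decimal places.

Power ≈ 0.842

Standardized effect: d = |μ₁ − μ₀| / σ = |3.25 − 2.97| / 0.5 = 0.5600
Noncentrality parameter: λ = d·√n = 0.5600 × √28 = 2.9632
Critical value for a two-sided test at α = 0.05: z_{α/2} = 1.960.
Power = Φ(λ − 1.960) + Φ(−λ − 1.960) = Φ(1.003) + Φ(-4.923) = 0.8421 + 0.0000 = 0.8421.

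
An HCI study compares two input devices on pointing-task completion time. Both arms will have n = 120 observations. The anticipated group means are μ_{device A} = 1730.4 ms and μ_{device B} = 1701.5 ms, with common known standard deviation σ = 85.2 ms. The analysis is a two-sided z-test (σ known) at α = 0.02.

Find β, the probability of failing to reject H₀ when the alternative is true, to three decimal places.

Standardized effect: d = |μ_{device A} − μ_{device B}| / σ = |1730.4 − 1701.5| / 85.2 = 0.3392
Noncentrality parameter: δ = d·√(n/2) = 0.3392 × √(120/2) = 2.6274
Two-sided α = 0.02 → critical value z_{0.01} = 2.326.
Power = Φ(δ − 2.326) + Φ(−δ − 2.326) = Φ(0.301) + Φ(-4.954) = 0.6183 + 0.0000 = 0.6183.
Type II error: β = 1 − power = 1 − 0.6183 = 0.3817.

β ≈ 0.382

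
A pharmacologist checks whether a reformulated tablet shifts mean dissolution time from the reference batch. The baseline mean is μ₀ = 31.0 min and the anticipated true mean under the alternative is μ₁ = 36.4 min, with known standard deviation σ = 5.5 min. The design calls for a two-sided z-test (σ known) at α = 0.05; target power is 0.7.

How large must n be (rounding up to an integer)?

Standardized effect: d = |μ₁ − μ₀| / σ = |36.4 − 31.0| / 5.5 = 0.9818
Set Φ(δ − 1.960) = 0.7; then δ − 1.960 = Φ⁻¹(0.7) = 0.524, giving δ = 2.484.
(The Φ(−δ − z_{α/2}) term is vanishingly small for δ > 0 and is dropped in the standard sample-size formula.)
δ = d·√n ⇒ n = (δ/d)² = (2.484 / 0.9818)² = 6.40.
Round up to the next whole unit.

n = 7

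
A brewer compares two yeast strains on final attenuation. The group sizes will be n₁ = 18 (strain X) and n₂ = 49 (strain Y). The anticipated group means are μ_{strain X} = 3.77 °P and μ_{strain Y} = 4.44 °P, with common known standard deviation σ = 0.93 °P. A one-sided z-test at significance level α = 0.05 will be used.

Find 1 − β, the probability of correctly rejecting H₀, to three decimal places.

Power ≈ 0.834

Standardized effect: d = |μ_{strain X} − μ_{strain Y}| / σ = |3.77 − 4.44| / 0.93 = 0.7204
Noncentrality parameter: λ = d / √(1/n₁ + 1/n₂) = 0.7204 / √(1/18 + 1/49) = 2.6139
One-sided α = 0.05 → critical value z_{0.05} = 1.645.
Power = Φ(λ − 1.645) = Φ(0.969) = 0.8337.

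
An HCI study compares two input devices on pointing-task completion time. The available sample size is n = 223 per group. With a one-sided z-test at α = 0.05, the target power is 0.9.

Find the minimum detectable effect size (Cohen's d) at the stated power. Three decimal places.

d ≈ 0.277

Required noncentrality: δ = z_{0.05} + z_{0.10} = 1.645 + 1.282 = 2.926.
δ = d·√(n/2) ⇒ d = δ/√(n/2) = 2.926/√(223/2) = 0.2771.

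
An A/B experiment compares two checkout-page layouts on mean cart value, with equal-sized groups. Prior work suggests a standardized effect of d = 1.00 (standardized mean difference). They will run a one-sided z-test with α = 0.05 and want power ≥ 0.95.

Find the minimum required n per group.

Set Φ(δ − 1.645) = 0.95; then δ − 1.645 = Φ⁻¹(0.95) = 1.645, giving δ = 3.290.
δ = d·√(n/2) ⇒ n = 2(δ/d)² = 2 × (3.290 / 1.00)² = 21.64.
Round up to the next whole unit.

n = 22 per group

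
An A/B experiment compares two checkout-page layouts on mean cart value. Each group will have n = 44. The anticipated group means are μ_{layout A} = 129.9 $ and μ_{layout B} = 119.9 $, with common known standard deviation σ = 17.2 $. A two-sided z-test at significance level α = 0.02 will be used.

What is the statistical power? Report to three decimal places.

Power ≈ 0.656

Standardized effect: d = |μ_{layout A} − μ_{layout B}| / σ = |129.9 − 119.9| / 17.2 = 0.5814
Noncentrality parameter: δ = d·√(n/2) = 0.5814 × √(44/2) = 2.7270
Two-sided α = 0.02 → critical value z_{0.01} = 2.326.
Power = Φ(δ − 2.326) + Φ(−δ − 2.326) = Φ(0.401) + Φ(-5.053) = 0.6557 + 0.0000 = 0.6557.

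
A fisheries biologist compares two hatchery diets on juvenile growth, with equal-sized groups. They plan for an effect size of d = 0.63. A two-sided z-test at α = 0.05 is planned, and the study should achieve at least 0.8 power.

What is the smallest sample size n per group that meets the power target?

For power 0.8 need Φ(δ − z_{0.025}) = 0.8, so δ = z_{0.025} + z_{0.20} = 1.960 + 0.842 = 2.802.
(Ignoring the negligible lower-tail rejection probability gives the usual closed-form inversion.)
δ = d·√(n/2) ⇒ n = 2(δ/d)² = 2 × (2.802 / 0.63)² = 39.55.
Round up to the next whole unit.

n = 40 per group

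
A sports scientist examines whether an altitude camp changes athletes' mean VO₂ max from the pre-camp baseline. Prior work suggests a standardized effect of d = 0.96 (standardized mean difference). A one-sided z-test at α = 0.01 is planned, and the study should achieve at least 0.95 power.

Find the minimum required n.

n = 18

Set Φ(δ − 2.326) = 0.95; then δ − 2.326 = Φ⁻¹(0.95) = 1.645, giving δ = 3.971.
δ = d·√n ⇒ n = (δ/d)² = (3.971 / 0.96)² = 17.11.
Rounding up, n = 18.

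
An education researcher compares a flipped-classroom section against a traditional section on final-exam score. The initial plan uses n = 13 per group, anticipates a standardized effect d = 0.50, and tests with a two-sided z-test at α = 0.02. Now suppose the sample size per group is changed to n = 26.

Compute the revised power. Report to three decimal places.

With n = 26 per group: δ = d·√(n/2) = 0.50 × √(26/2) = 1.8028. Critical value z_{0.01} = 2.326.
Revised power = Φ(δ − 2.326) + Φ(−δ − 2.326) = Φ(-0.524) + Φ(-4.129) = 0.3003 + 0.0000 = 0.3003.

Power ≈ 0.300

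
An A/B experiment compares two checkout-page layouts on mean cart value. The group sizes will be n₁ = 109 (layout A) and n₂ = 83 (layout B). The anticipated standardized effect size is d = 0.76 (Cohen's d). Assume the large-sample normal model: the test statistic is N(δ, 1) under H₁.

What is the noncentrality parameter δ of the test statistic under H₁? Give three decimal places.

δ ≈ 5.217

δ = d / √(1/n₁ + 1/n₂) = 0.76 / √(1/109 + 1/83) = 5.2169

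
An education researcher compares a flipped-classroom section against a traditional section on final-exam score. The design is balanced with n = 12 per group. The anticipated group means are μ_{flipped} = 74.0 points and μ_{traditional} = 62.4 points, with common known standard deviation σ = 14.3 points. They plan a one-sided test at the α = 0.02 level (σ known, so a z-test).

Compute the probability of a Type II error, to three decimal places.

Standardized effect: d = |μ_{flipped} − μ_{traditional}| / σ = |74.0 − 62.4| / 14.3 = 0.8112
Noncentrality parameter: δ = d·√(n/2) = 0.8112 × √(12/2) = 1.9870
Critical value for a one-sided test at α = 0.02: z_α = 2.054.
Power = Φ(δ − 2.054) = Φ(-0.067) = 0.4734.
Type II error: β = 1 − power = 1 − 0.4734 = 0.5266.

β ≈ 0.527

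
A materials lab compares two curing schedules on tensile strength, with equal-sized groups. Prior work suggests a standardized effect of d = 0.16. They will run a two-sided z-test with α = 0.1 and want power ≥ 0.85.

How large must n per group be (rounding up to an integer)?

For power 0.85 need Φ(δ − z_{0.05}) = 0.85, so δ = z_{0.05} + z_{0.15} = 1.645 + 1.036 = 2.681.
(For δ > 0 the lower-tail rejection region contributes negligibly to power, so the one-term inversion is standard.)
δ = d·√(n/2) ⇒ n = 2(δ/d)² = 2 × (2.681 / 0.16)² = 561.66.
Rounding up, n = 562 per group.

n = 562 per group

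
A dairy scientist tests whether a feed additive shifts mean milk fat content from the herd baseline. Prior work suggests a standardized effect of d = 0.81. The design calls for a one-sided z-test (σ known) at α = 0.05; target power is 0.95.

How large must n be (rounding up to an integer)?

Set Φ(δ − 1.645) = 0.95; then δ − 1.645 = Φ⁻¹(0.95) = 1.645, giving δ = 3.290.
δ = d·√n ⇒ n = (δ/d)² = (3.290 / 0.81)² = 16.49.
Rounding up, n = 17.

n = 17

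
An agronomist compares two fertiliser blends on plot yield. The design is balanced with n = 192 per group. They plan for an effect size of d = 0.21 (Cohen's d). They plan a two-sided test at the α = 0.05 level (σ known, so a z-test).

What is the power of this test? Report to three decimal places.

Power ≈ 0.539

Noncentrality parameter: δ = d·√(n/2) = 0.21 × √(192/2) = 2.0576
Critical value for a two-sided test at α = 0.05: z_{α/2} = 1.960.
Power = Φ(δ − 1.960) + Φ(−δ − 1.960) = Φ(0.098) + Φ(-4.018) = 0.5389 + 0.0000 = 0.5389.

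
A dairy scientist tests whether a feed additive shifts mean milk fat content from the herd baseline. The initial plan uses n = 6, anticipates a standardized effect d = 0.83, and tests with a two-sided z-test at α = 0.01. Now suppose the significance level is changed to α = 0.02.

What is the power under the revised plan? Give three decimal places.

Power ≈ 0.385

δ = d·√n = 0.83 × √6 = 2.0331 (unchanged). New critical value: z_{0.01} = 2.326.
Revised power = Φ(δ − 2.326) + Φ(−δ − 2.326) = Φ(-0.293) + Φ(-4.359) = 0.3847 + 0.0000 = 0.3847.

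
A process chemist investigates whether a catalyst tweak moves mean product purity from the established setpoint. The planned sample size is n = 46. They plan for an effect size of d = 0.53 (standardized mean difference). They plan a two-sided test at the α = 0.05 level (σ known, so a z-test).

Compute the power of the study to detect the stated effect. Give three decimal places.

Power ≈ 0.949

Noncentrality parameter: δ = d·√n = 0.53 × √46 = 3.5946
Two-sided α = 0.05 → critical value z_{0.025} = 1.960.
Power = Φ(δ − 1.960) + Φ(−δ − 1.960) = Φ(1.635) + Φ(-5.555) = 0.9489 + 0.0000 = 0.9489.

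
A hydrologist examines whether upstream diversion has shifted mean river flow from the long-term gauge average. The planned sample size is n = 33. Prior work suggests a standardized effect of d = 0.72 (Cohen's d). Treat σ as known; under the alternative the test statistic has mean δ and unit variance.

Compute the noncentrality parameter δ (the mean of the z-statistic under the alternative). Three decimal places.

The noncentrality parameter scales effect size by the design's sample-size factor: δ = d·√n = 0.72 × √33 = 4.1361

δ ≈ 4.136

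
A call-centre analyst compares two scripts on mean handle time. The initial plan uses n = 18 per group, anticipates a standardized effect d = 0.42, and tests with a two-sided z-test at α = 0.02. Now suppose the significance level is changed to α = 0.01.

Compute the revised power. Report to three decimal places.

δ = d·√(n/2) = 0.42 × √(18/2) = 1.2600 (unchanged). New critical value: z_{0.005} = 2.576.
Revised power = Φ(δ − 2.576) + Φ(−δ − 2.576) = Φ(-1.316) + Φ(-3.836) = 0.0941 + 0.0001 = 0.0942.

Power ≈ 0.094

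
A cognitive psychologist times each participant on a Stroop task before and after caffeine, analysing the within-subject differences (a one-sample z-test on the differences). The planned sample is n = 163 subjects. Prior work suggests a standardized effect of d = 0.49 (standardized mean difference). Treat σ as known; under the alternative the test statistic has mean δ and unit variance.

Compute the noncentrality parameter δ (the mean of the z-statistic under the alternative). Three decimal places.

δ ≈ 6.256

δ = d·√n = 0.49 × √163 = 6.2559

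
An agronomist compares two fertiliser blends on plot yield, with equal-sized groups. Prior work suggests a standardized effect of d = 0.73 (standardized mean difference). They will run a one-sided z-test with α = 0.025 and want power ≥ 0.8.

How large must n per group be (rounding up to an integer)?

n = 30 per group

Set Φ(δ − 1.960) = 0.8; then δ − 1.960 = Φ⁻¹(0.8) = 0.842, giving δ = 2.802.
δ = d·√(n/2) ⇒ n = 2(δ/d)² = 2 × (2.802 / 0.73)² = 29.46.
Round up to the next whole unit.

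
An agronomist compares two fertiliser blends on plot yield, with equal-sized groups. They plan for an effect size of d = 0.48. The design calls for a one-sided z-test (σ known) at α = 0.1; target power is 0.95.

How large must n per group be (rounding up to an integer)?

n = 75 per group

Set Φ(δ − 1.282) = 0.95; then δ − 1.282 = Φ⁻¹(0.95) = 1.645, giving δ = 2.926.
δ = d·√(n/2) ⇒ n = 2(δ/d)² = 2 × (2.926 / 0.48)² = 74.34.
Rounding up, n = 75 per group.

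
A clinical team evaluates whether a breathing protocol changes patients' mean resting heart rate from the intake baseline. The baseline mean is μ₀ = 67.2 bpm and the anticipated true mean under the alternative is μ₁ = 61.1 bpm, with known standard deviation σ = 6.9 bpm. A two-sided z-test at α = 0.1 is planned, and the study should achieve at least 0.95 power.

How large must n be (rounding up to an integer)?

Standardized effect: d = |μ₁ − μ₀| / σ = |61.1 − 67.2| / 6.9 = 0.8841
For power 0.95 need Φ(δ − z_{0.05}) = 0.95, so δ = z_{0.05} + z_{0.05} = 1.645 + 1.645 = 3.290.
(Ignoring the negligible lower-tail rejection probability gives the usual closed-form inversion.)
δ = d·√n ⇒ n = (δ/d)² = (3.290 / 0.8841)² = 13.85.
Rounding up, n = 14.

n = 14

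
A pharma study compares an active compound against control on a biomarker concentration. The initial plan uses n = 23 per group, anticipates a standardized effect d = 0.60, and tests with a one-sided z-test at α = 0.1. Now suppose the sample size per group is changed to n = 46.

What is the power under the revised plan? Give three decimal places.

With n = 46 per group: δ = d·√(n/2) = 0.60 × √(46/2) = 2.8775. Critical value z_{0.1} = 1.282.
Revised power = P(Z > 1.282 − δ) = Φ(1.596) = 0.9447.

Power ≈ 0.945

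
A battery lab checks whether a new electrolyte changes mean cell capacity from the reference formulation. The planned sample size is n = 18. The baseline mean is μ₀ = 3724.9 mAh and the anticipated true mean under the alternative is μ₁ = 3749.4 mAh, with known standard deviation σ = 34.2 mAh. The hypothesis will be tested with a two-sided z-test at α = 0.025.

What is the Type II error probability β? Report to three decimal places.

Standardized effect: d = |μ₁ − μ₀| / σ = |3749.4 − 3724.9| / 34.2 = 0.7164
Noncentrality parameter: δ = d·√n = 0.7164 × √18 = 3.0393
Two-sided α = 0.025 → critical value z_{0.0125} = 2.241.
Power = Φ(δ − 2.241) + Φ(−δ − 2.241) = Φ(0.798) + Φ(-5.281) = 0.7875 + 0.0000 = 0.7875.
Type II error: β = 1 − power = 1 − 0.7875 = 0.2125.

β ≈ 0.212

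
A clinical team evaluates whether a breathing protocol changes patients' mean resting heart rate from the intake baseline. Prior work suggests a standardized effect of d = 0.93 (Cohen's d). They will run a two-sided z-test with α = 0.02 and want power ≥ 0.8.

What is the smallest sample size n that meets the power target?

n = 12

For power 0.8 need Φ(δ − z_{0.01}) = 0.8, so δ = z_{0.01} + z_{0.20} = 2.326 + 0.842 = 3.168.
(Ignoring the negligible lower-tail rejection probability gives the usual closed-form inversion.)
δ = d·√n ⇒ n = (δ/d)² = (3.168 / 0.93)² = 11.60.
Round up to the next whole unit.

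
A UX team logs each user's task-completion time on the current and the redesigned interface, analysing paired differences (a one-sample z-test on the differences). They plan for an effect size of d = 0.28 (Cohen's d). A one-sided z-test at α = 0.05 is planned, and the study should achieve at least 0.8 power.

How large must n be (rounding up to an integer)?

n = 79

Set Φ(δ − 1.645) = 0.8; then δ − 1.645 = Φ⁻¹(0.8) = 0.842, giving δ = 2.486.
δ = d·√n ⇒ n = (δ/d)² = (2.486 / 0.28)² = 78.86.
Rounding up, n = 79.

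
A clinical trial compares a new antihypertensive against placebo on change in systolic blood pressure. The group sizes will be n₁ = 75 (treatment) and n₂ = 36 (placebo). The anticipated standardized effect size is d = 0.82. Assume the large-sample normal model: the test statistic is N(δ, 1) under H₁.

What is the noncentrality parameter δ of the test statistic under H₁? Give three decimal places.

δ = d / √(1/n₁ + 1/n₂) = 0.82 / √(1/75 + 1/36) = 4.0442

δ ≈ 4.044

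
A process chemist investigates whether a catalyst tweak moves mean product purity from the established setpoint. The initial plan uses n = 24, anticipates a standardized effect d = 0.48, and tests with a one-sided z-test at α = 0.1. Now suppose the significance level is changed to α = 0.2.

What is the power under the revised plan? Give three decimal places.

Power ≈ 0.934

δ = d·√n = 0.48 × √24 = 2.3515 (unchanged). New critical value: z_{0.2} = 0.842.
Revised power = P(Z > 0.842 − δ) = Φ(1.510) = 0.9345.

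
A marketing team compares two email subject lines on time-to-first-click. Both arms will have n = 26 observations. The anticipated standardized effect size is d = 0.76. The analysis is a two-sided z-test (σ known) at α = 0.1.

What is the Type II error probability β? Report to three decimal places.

β ≈ 0.137

Noncentrality parameter: δ = d·√(n/2) = 0.76 × √(26/2) = 2.7402
Critical value for a two-sided test at α = 0.1: z_{α/2} = 1.645.
Power = Φ(δ − 1.645) + Φ(−δ − 1.645) = Φ(1.095) + Φ(-4.385) = 0.8633 + 0.0000 = 0.8633.
Type II error: β = 1 − power = 1 − 0.8633 = 0.1367.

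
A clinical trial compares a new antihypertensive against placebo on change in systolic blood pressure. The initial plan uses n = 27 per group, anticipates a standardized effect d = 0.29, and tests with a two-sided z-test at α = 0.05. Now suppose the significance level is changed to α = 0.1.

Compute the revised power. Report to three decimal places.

Power ≈ 0.285

δ = d·√(n/2) = 0.29 × √(27/2) = 1.0655 (unchanged). New critical value: z_{0.05} = 1.645.
Revised power = Φ(δ − 1.645) + Φ(−δ − 1.645) = Φ(-0.579) + Φ(-2.710) = 0.2812 + 0.0034 = 0.2845.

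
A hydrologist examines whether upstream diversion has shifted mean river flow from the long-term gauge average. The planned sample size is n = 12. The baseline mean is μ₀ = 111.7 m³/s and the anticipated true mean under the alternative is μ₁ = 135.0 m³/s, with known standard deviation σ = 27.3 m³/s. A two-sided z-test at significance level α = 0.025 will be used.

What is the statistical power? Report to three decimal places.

Power ≈ 0.763

Standardized effect: d = |μ₁ − μ₀| / σ = |135.0 − 111.7| / 27.3 = 0.8535
Noncentrality parameter: δ = d·√n = 0.8535 × √12 = 2.9565
Critical value for a two-sided test at α = 0.025: z_{α/2} = 2.241.
Power = Φ(δ − 2.241) + Φ(−δ − 2.241) = Φ(0.715) + Φ(-5.198) = 0.7627 + 0.0000 = 0.7627.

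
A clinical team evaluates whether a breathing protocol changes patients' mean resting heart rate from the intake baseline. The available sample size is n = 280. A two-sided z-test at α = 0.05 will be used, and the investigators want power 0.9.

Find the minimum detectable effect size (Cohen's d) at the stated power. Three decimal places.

Required noncentrality: δ = z_{0.025} + z_{0.10} = 1.960 + 1.282 = 3.242.
(The second rejection-region term Φ(−δ − z_{α/2}) is negligible and dropped.)
δ = d·√n ⇒ d = δ/√n = 3.242/√280 = 0.1937.

d ≈ 0.194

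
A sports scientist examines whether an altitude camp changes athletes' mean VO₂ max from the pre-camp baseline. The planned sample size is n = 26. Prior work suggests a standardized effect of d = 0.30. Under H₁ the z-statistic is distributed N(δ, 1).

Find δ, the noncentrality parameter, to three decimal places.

The noncentrality parameter scales effect size by the design's sample-size factor: δ = d·√n = 0.30 × √26 = 1.5297

δ ≈ 1.530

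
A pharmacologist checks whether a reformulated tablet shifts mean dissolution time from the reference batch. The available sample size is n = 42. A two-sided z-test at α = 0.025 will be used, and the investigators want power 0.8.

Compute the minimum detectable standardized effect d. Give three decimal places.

d ≈ 0.476

Need Φ(δ − 2.241) = 0.8, so δ = 2.241 + 0.842 = 3.083.
(The second rejection-region term Φ(−δ − z_{α/2}) is negligible and dropped.)
δ = d·√n ⇒ d = δ/√n = 3.083/√42 = 0.4757.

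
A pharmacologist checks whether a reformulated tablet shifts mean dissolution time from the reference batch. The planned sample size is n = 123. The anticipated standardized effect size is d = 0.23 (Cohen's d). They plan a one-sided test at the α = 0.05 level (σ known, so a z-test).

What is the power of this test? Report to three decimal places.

Noncentrality parameter: δ = d·√n = 0.23 × √123 = 2.5508
Critical value for a one-sided test at α = 0.05: z_α = 1.645.
Power = Φ(δ − 1.645) = Φ(0.906) = 0.8175.

Power ≈ 0.818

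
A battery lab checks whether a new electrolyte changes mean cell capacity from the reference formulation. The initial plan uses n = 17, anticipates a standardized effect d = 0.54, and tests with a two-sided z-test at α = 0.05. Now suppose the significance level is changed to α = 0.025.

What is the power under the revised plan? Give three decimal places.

δ = d·√n = 0.54 × √17 = 2.2265 (unchanged). New critical value: z_{0.0125} = 2.241.
Revised power = Φ(δ − 2.241) + Φ(−δ − 2.241) = Φ(-0.015) + Φ(-4.468) = 0.4940 + 0.0000 = 0.4940.

Power ≈ 0.494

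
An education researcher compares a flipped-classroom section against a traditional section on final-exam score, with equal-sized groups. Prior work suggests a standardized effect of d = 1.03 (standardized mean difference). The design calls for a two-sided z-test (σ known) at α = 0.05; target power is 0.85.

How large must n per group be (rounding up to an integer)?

n = 17 per group

Set Φ(δ − 1.960) = 0.85; then δ − 1.960 = Φ⁻¹(0.85) = 1.036, giving δ = 2.996.
(The Φ(−δ − z_{α/2}) term is vanishingly small for δ > 0 and is dropped in the standard sample-size formula.)
δ = d·√(n/2) ⇒ n = 2(δ/d)² = 2 × (2.996 / 1.03)² = 16.93.
Rounding up, n = 17 per group.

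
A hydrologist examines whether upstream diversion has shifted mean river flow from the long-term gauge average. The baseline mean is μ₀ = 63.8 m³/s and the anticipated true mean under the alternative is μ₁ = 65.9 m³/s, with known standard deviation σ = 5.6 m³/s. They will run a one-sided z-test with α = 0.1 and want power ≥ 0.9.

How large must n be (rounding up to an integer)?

n = 47

Standardized effect: d = |μ₁ − μ₀| / σ = |65.9 − 63.8| / 5.6 = 0.3750
Set Φ(δ − 1.282) = 0.9; then δ − 1.282 = Φ⁻¹(0.9) = 1.282, giving δ = 2.563.
δ = d·√n ⇒ n = (δ/d)² = (2.563 / 0.3750)² = 46.72.
Round up to the next whole unit.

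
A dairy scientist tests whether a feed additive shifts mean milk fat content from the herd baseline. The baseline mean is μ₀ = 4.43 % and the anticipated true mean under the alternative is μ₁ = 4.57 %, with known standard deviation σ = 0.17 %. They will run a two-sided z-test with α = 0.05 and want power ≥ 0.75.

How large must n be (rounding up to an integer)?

Standardized effect: d = |μ₁ − μ₀| / σ = |4.57 − 4.43| / 0.17 = 0.8235
For power 0.75 need Φ(δ − z_{0.025}) = 0.75, so δ = z_{0.025} + z_{0.25} = 1.960 + 0.674 = 2.634.
(The Φ(−δ − z_{α/2}) term is vanishingly small for δ > 0 and is dropped in the standard sample-size formula.)
δ = d·√n ⇒ n = (δ/d)² = (2.634 / 0.8235)² = 10.23.
Round up to the next whole unit.

n = 11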